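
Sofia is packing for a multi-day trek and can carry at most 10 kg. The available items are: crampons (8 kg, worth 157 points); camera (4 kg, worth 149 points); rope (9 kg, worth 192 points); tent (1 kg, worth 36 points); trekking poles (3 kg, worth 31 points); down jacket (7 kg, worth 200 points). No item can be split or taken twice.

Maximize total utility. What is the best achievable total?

The ratio heuristic lands on camera + tent + trekking poles (216) but leaves 2 kg idle.
Replace camera and trekking poles with down jacket: the trade gains 20 net, giving 236 at 8 kg.

236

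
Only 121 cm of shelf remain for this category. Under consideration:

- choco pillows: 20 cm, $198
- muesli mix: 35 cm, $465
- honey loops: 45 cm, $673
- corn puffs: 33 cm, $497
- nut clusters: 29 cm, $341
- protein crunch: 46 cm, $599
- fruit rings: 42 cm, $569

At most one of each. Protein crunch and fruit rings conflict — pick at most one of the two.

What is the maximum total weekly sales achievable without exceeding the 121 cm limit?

Ranking by ratio (weekly sales/cm): corn puffs 15.06, honey loops 14.96, fruit rings 13.55.
Taking honey loops + corn puffs + fruit rings: 120 cm used, 1739 in weekly sales.

1739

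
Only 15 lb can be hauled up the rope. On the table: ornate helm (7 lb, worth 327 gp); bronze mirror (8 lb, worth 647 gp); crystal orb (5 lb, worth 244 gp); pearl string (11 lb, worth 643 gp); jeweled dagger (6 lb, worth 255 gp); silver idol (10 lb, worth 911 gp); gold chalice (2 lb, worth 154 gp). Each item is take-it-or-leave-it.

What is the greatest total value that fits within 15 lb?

A density-first pass picks silver idol + gold chalice — 1065 at 12 lb.
The 2 lb tied up in gold chalice is better spent on crystal orb — total rises to 1155 (15 lb).

1155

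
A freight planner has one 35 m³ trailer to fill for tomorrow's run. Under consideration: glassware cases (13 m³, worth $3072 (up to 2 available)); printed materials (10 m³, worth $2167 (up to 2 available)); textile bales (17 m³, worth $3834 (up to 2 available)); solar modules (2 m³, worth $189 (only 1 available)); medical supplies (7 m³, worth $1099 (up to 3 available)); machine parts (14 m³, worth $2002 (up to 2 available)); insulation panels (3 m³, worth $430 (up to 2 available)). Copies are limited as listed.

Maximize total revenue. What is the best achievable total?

By revenue per m³: glassware cases 236.31, textile bales 225.53, printed materials 216.70, medical supplies 157.00 lead.
A density-first pass picks 2×glassware cases + solar modules + medical supplies — 7432 at 35 m³.
The 35 m³ tied up in 2×glassware cases and solar modules and medical supplies is better spent on 2×textile bales — total rises to 7668 (34 m³).

7668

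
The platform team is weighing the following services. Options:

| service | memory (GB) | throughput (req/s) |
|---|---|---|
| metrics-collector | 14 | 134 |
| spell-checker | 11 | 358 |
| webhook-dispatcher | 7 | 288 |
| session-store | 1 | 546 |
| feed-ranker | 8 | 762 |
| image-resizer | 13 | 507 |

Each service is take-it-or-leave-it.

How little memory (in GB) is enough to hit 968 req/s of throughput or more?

Need the lightest bundle worth ≥ 968.
session-store + feed-ranker: 1308 throughput at 9 GB.
No combination under 9 GB hits 968.

9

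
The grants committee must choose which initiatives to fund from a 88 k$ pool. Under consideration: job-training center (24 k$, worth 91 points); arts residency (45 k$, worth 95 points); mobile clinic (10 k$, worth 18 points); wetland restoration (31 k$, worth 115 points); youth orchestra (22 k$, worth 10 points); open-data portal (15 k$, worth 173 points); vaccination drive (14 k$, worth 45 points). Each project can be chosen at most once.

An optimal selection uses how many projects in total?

The maximum projected impact within 88 k$ is 424.
One optimal bundle: job-training center + wetland restoration + open-data portal + vaccination drive (84 k$).
All optima have 4 projects.

4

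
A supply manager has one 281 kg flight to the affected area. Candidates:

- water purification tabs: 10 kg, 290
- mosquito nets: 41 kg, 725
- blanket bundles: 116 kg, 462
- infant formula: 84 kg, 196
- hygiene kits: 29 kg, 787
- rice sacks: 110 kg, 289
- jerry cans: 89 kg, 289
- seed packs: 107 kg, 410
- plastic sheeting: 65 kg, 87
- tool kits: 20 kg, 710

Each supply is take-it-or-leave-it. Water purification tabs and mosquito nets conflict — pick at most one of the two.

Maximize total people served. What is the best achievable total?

2828

Mosquito nets + infant formula + hygiene kits + seed packs + tool kits uses 281 of the 281 kg and totals 2828.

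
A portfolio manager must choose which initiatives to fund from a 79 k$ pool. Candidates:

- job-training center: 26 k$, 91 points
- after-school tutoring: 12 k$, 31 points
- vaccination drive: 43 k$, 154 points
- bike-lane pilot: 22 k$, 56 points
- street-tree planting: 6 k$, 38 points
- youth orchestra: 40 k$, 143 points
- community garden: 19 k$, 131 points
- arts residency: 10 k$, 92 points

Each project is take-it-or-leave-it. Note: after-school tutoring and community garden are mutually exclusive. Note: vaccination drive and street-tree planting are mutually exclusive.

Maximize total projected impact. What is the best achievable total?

By projected impact per k$: arts residency 9.20, community garden 6.89, street-tree planting 6.33, vaccination drive 3.58 lead.
Street-tree planting + youth orchestra + community garden + arts residency uses 75 of the 79 k$ and totals 404.
An exhaustive check of the 256 subsets confirms 404.

404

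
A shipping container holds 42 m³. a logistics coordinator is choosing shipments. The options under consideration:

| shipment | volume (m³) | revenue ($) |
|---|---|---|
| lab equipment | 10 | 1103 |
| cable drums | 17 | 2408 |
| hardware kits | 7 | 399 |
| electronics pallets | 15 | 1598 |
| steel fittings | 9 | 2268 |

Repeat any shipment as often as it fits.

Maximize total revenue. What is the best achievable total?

9072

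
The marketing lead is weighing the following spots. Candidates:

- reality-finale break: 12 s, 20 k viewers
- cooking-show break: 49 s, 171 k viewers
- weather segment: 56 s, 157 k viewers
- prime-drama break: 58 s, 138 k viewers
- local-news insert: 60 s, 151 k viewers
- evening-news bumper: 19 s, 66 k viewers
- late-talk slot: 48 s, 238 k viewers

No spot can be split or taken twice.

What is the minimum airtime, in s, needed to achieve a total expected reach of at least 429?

109

Minimise s subject to total expected reach ≥ 429.
reality-finale break + cooking-show break + late-talk slot: 429 expected reach at 109 s.
Below 109 s the best achievable stays under 429.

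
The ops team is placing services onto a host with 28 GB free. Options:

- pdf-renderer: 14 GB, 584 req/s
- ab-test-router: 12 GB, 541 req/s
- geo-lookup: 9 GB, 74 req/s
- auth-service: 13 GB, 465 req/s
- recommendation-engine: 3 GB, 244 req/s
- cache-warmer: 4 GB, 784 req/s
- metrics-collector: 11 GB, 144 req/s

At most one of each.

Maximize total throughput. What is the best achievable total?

1643

Density check — cache-warmer 196.00, recommendation-engine 81.33, ab-test-router 45.08 are the best per GB.
Best packing: ab-test-router + geo-lookup + recommendation-engine + cache-warmer — 28 GB, 1643 total.
Every other selection either busts 28 GB or fails to beat 1643.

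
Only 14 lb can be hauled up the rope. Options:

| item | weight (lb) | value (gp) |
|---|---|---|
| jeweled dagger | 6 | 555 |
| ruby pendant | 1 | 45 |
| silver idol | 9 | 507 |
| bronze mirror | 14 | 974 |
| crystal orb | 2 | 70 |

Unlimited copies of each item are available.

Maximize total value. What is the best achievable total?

1200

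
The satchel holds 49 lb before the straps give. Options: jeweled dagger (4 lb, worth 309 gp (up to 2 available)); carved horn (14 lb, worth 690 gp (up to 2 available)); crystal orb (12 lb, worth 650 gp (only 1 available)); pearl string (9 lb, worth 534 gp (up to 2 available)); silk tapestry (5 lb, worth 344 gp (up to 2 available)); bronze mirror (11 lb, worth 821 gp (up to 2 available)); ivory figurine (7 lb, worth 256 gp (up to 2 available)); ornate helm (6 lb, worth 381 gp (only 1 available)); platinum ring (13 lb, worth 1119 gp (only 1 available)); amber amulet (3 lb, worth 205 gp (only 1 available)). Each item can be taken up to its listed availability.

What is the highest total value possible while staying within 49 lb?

3760

Ranking by ratio (value/lb): platinum ring 86.08, jeweled dagger 77.25, bronze mirror 74.64, silk tapestry 68.80.
Taking the top-ratio items first gives 2×jeweled dagger + silk tapestry + 2×bronze mirror + platinum ring for 3723 (48 lb).
Dropping silk tapestry frees 5 lb; slotting in ornate helm (6 lb) lifts the total to 3760 at 49 lb.
No other feasible combination exceeds 3760.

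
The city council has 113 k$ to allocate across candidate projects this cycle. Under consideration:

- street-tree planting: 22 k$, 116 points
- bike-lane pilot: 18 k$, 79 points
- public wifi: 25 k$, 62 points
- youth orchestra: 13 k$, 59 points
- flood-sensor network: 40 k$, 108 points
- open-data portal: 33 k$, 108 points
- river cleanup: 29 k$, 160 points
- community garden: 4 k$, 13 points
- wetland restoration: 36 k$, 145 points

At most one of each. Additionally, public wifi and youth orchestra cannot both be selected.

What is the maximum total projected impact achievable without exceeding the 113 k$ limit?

513

Street-tree planting + bike-lane pilot + river cleanup + community garden + wetland restoration uses 109 of the 113 k$ and totals 513.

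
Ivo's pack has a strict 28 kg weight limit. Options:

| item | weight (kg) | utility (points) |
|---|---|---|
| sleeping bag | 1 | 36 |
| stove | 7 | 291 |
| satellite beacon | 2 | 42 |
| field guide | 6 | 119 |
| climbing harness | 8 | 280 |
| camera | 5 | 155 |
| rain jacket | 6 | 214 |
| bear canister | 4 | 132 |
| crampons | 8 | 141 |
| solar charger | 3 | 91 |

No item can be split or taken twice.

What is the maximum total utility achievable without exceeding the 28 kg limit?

Greedy by ratio would take sleeping bag + stove + satellite beacon + climbing harness + rain jacket + bear canister: 28 kg used, total 995.
The 3 kg tied up in sleeping bag and satellite beacon is better spent on solar charger — total rises to 1008 (28 kg).
Nothing else within 28 kg beats 1008.

1008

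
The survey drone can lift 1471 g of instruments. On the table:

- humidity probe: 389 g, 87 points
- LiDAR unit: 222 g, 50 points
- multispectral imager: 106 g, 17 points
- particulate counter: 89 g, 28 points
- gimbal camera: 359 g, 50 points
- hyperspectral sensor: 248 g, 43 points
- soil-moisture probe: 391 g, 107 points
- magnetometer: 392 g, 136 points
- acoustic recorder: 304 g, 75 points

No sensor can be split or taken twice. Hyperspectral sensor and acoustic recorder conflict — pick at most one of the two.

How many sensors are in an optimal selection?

The maximum data value within 1471 g is 396.
LiDAR unit + particulate counter + soil-moisture probe + magnetometer + acoustic recorder hits 396 at 1398 g.
All optima have 5 sensors.

5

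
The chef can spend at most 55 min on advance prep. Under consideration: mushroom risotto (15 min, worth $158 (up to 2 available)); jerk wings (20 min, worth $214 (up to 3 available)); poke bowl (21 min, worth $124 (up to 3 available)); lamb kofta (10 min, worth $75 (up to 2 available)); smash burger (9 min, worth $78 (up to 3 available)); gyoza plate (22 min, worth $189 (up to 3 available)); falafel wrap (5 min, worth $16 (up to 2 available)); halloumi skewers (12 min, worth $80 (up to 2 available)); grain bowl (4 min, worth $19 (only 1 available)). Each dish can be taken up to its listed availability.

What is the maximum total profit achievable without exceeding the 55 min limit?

Density check — jerk wings 10.70, mushroom risotto 10.53, smash burger 8.67 are the best per min.
The ratio ordering already packs tightly: mushroom risotto + 2×jerk wings, 55 min, 586.
That's the maximum — no swap from here does better than 586.

586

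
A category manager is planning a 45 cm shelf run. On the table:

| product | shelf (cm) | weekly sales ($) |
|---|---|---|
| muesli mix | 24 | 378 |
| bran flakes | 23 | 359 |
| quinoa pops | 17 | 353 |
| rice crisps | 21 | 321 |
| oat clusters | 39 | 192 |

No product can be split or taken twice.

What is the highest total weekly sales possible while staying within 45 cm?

Muesli mix + quinoa pops uses 41 of the 45 cm and totals 731.
That's the maximum — no swap from here does better than 731.

731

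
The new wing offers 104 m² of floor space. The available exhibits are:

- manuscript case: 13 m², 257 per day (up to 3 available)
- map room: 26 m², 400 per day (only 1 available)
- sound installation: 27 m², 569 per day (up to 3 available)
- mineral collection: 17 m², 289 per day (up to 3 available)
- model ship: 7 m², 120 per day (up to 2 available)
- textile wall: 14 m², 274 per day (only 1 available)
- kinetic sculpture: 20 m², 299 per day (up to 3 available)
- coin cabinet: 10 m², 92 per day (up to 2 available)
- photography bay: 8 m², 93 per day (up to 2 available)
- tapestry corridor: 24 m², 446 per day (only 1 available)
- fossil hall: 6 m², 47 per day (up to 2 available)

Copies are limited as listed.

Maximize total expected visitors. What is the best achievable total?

2101

A density-first pass picks manuscript case + 3×sound installation + model ship — 2084 at 101 m².
Replace manuscript case with textile wall: the trade gains 17 net, giving 2101 at 102 m².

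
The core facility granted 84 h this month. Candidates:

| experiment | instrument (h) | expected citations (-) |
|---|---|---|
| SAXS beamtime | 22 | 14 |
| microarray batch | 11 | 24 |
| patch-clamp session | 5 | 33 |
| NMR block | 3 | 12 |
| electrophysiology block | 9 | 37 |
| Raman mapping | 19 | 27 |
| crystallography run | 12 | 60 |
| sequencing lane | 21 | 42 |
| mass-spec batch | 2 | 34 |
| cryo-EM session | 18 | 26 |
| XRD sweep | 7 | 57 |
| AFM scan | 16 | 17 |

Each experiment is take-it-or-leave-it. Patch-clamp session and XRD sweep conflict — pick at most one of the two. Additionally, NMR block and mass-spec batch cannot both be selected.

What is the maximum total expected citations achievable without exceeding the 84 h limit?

281

Best packing: microarray batch + electrophysiology block + Raman mapping + crystallography run + sequencing lane + mass-spec batch + XRD sweep — 81 h, 281 total.
Next best is microarray batch + electrophysiology block + crystallography run + sequencing lane + mass-spec batch + cryo-EM session + XRD sweep at 280 (80 h) — short by 1.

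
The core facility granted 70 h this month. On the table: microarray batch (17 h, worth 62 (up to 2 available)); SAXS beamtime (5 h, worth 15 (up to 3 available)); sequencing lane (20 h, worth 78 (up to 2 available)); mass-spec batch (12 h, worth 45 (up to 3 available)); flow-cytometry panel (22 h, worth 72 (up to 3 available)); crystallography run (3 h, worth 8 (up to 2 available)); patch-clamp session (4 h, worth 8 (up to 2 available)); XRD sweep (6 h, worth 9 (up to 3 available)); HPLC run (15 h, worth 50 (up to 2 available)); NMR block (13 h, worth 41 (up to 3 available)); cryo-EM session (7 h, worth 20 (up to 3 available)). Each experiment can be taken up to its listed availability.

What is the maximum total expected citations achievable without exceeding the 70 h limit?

A density-first pass picks SAXS beamtime + 2×sequencing lane + 2×mass-spec batch — 261 at 69 h.
The 17 h tied up in SAXS beamtime and mass-spec batch is better spent on microarray batch — total rises to 263 (69 h).
Every other selection either busts 70 h or exceeds an availability limit or fails to beat 263.

263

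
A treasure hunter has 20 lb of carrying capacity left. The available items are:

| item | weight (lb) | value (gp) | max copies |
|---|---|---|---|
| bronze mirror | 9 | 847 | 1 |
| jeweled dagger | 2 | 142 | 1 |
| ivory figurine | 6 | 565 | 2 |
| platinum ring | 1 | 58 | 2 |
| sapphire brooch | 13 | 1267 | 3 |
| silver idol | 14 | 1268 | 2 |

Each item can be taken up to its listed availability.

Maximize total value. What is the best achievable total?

Density check — sapphire brooch 97.46, ivory figurine 94.17, bronze mirror 94.11 are the best per lb.
The ratio ordering already packs tightly: ivory figurine + platinum ring + sapphire brooch, 20 lb, 1890.
That's the maximum — no swap from here does better than 1890.

1890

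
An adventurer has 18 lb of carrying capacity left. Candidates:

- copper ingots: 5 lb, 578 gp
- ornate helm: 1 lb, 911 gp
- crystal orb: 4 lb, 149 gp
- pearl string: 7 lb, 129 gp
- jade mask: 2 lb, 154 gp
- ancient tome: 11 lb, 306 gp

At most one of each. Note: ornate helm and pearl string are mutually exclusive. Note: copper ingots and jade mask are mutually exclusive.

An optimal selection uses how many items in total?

The maximum value within 18 lb is 1795.
For example copper ingots + ornate helm + ancient tome achieves it, using 17 lb.
All optima have 3 items.

3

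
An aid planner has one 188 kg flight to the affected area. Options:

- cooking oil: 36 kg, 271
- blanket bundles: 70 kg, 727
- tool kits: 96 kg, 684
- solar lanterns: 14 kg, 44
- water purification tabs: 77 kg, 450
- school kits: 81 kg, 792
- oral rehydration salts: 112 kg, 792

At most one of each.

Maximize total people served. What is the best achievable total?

1790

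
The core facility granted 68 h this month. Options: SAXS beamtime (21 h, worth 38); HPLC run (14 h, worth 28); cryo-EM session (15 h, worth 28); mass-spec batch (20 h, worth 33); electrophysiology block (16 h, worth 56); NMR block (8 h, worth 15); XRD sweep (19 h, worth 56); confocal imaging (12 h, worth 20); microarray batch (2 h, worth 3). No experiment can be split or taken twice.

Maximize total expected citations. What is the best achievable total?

Ranking by ratio (expected citations/h): electrophysiology block 3.50, XRD sweep 2.95, HPLC run 2.00.
Taking the top-ratio experiments first gives HPLC run + electrophysiology block + NMR block + XRD sweep + microarray batch for 158 (59 h).
Dropping NMR block frees 8 h; slotting in cryo-EM session (15 h) lifts the total to 171 at 66 h.

171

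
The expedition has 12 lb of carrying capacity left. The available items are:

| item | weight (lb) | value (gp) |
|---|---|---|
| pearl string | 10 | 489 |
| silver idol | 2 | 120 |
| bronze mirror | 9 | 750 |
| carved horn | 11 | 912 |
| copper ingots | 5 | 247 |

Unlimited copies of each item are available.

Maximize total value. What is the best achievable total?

912

Filling by ratio: silver idol + bronze mirror for 870, with 1 lb left unused.
The 11 lb tied up in silver idol and bronze mirror is better spent on carved horn — total rises to 912 (11 lb).
No other feasible combination exceeds 912.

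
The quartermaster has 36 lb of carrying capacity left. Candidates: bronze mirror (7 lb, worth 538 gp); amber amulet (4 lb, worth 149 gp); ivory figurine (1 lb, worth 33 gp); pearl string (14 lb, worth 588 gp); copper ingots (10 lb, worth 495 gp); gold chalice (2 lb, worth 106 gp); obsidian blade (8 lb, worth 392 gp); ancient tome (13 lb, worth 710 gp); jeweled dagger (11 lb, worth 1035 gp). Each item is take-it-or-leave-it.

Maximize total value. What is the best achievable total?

2465

By value per lb: jeweled dagger 94.09, bronze mirror 76.86, ancient tome 54.62, gold chalice 53.00 lead.
The ratio heuristic lands on bronze mirror + ivory figurine + gold chalice + ancient tome + jeweled dagger (2422) but leaves 2 lb idle.
Replace gold chalice with amber amulet: the trade gains 43 net, giving 2465 at 36 lb.
An exhaustive check of the 512 subsets confirms 2465.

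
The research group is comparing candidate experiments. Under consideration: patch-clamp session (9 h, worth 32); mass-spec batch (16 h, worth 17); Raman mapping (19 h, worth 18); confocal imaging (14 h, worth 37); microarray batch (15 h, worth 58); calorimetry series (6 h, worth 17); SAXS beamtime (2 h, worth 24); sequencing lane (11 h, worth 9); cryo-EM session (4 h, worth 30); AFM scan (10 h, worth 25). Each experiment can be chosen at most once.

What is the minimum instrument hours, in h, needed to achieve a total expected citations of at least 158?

36

Need the lightest bundle worth ≥ 158.
patch-clamp session + microarray batch + calorimetry series + SAXS beamtime + cryo-EM session: 161 expected citations at 36 h.
Any bundle with less than 36 h falls short of 158.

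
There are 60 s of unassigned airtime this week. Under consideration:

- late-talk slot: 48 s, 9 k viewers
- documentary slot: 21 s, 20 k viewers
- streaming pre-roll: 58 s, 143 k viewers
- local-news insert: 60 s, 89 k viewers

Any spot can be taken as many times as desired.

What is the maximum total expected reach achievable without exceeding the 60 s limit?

Streaming pre-roll uses 58 of the 60 s and totals 143.

143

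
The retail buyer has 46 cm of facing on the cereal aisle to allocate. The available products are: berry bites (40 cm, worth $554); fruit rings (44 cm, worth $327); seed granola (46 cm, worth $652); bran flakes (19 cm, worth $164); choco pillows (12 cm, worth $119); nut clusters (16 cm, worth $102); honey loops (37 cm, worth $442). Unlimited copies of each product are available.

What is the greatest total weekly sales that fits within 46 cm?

The ratio ordering already packs tightly: seed granola, 46 cm, 652.
Nothing else within 46 cm beats 652.

652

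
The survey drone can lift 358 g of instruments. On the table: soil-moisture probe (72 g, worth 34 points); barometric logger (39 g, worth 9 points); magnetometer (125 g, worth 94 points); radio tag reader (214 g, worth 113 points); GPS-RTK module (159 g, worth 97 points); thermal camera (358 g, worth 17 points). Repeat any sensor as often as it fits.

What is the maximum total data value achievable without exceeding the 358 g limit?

225

Taking the top-ratio sensors first gives soil-moisture probe + 2×magnetometer for 222 (322 g).
Replace magnetometer with GPS-RTK module: the trade gains 3 net, giving 225 at 356 g.
Nothing else within 358 g beats 225.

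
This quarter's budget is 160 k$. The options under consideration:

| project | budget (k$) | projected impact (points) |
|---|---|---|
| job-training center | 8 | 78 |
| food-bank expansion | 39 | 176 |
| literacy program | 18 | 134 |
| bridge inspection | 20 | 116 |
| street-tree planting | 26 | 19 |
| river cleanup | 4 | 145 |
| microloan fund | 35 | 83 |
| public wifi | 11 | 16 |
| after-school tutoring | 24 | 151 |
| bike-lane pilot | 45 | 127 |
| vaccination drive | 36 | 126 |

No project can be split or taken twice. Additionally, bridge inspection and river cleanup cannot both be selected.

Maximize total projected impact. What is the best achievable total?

829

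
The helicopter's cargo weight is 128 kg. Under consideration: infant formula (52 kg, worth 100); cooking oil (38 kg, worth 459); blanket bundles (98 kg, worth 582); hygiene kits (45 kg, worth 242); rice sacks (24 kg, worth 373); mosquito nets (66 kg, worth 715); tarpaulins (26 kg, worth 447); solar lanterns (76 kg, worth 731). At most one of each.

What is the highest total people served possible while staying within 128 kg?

Greedy by ratio would take cooking oil + rice sacks + tarpaulins: 88 kg used, total 1279.
Replace cooking oil with solar lanterns: the trade gains 272 net, giving 1551 at 126 kg.
That's the maximum — no swap from here does better than 1551.

1551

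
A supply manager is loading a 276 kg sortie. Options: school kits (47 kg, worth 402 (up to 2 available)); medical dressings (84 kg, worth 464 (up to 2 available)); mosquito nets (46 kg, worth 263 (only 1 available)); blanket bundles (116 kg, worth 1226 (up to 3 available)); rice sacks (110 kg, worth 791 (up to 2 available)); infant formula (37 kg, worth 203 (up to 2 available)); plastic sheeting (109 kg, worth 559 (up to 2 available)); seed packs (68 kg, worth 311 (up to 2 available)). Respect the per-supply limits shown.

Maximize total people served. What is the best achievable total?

2655

2×blanket bundles + infant formula uses 269 of the 276 kg and totals 2655.
That's the maximum — no swap from here does better than 2655.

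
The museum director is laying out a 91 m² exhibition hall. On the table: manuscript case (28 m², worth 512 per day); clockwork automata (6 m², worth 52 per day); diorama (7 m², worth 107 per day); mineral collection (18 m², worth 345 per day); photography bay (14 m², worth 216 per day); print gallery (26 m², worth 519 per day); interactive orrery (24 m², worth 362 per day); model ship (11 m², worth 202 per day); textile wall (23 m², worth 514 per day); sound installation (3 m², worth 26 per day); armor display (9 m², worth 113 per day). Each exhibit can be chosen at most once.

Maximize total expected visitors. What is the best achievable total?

1773

Taking the top-ratio exhibits first gives clockwork automata + diorama + mineral collection + print gallery + model ship + textile wall for 1739 (91 m²).
A better packing is manuscript case + print gallery + model ship + textile wall + sound installation: 91 m², total 1773.
Runner-up manuscript case + photography bay + print gallery + textile wall tops out at 1761.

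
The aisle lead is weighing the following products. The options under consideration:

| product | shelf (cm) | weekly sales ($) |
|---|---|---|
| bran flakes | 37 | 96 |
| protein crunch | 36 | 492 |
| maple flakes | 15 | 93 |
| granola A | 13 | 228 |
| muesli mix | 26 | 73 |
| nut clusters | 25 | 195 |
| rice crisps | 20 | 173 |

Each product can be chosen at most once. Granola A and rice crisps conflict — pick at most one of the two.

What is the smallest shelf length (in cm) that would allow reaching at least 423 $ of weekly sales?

36

Need the lightest bundle worth ≥ 423.
protein crunch reaches 492 using 36 cm.
No combination under 36 cm hits 423.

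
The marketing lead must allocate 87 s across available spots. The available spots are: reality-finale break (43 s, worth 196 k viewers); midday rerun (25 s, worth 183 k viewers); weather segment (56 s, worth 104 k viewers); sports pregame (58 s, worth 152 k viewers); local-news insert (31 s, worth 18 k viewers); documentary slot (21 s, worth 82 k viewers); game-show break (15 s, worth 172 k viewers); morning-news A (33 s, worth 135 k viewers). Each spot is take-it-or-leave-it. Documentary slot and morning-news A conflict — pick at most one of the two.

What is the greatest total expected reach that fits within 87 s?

551

Density check — game-show break 11.47, midday rerun 7.32, reality-finale break 4.56, morning-news A 4.09 are the best per s.
The ratio ordering already packs tightly: reality-finale break + midday rerun + game-show break, 83 s, 551.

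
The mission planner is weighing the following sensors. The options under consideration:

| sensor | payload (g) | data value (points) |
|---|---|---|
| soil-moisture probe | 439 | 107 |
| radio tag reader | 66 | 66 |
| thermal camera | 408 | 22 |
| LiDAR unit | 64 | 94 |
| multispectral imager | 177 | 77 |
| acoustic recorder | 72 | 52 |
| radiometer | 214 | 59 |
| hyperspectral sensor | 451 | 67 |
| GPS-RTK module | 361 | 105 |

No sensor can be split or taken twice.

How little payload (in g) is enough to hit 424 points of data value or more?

954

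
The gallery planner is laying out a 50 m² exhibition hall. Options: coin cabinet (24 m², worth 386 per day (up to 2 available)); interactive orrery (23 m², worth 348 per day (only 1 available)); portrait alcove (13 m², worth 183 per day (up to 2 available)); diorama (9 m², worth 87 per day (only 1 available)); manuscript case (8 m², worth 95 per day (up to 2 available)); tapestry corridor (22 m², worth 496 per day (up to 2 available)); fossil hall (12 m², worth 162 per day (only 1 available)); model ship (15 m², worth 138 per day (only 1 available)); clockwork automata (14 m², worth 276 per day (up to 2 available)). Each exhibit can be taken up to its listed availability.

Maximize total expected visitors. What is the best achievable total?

Greedy by ratio would take 2×tapestry corridor: 44 m² used, total 992.
Dropping tapestry corridor frees 22 m²; slotting in 2×clockwork automata (28 m²) lifts the total to 1048 at 50 m².
No other feasible combination exceeds 1048.

1048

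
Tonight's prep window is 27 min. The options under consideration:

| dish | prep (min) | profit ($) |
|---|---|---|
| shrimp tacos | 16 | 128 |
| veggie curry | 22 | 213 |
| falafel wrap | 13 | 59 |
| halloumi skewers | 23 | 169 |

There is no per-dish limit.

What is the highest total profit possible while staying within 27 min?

The ratio ordering already packs tightly: veggie curry, 22 min, 213.
Every other selection either busts 27 min or fails to beat 213.

213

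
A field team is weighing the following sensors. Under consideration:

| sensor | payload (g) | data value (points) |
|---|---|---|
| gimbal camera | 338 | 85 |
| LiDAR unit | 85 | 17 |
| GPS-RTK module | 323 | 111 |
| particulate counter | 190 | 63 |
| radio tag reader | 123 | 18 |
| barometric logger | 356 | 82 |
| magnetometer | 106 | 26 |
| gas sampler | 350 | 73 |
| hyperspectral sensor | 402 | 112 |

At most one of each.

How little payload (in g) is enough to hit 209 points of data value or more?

Need the lightest bundle worth ≥ 209.
LiDAR unit + GPS-RTK module + particulate counter + magnetometer reaches 217 using 704 g.
Below 704 g the best achievable stays under 209.

704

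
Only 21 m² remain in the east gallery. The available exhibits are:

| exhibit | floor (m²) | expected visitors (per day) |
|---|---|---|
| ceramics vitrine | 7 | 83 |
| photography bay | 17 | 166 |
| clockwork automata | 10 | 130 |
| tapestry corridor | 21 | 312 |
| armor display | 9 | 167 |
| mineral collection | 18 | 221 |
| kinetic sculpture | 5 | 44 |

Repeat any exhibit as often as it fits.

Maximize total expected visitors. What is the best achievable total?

Taking 2×armor display: 18 m² used, 334 in expected visitors.
That's the maximum — no swap from here does better than 334.

334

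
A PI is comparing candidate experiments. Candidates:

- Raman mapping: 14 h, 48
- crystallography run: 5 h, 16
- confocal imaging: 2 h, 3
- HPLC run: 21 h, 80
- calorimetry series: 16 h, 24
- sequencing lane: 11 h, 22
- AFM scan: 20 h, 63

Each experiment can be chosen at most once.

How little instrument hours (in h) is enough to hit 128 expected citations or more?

35

Look for the lowest-instrument combination reaching 128.
Raman mapping + HPLC run reaches 128 using 35 h.
No combination under 35 h hits 128.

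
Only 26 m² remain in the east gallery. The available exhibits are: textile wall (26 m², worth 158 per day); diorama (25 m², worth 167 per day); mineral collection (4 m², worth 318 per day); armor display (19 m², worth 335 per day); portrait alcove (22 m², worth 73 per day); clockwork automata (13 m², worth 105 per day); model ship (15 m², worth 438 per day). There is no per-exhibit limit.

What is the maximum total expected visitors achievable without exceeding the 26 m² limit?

1908

Taking 6×mineral collection: 24 m² used, 1908 in expected visitors.
The spare 2 m² is too small for any remaining exhibit, and no exchange beats 1908.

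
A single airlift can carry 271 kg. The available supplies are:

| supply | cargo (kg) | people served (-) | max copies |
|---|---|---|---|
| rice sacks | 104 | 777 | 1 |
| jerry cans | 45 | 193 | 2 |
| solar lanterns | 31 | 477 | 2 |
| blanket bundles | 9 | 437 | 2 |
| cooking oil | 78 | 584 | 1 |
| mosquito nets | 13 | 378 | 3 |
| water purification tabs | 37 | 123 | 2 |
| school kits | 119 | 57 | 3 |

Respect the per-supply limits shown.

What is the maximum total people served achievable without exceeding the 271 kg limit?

3932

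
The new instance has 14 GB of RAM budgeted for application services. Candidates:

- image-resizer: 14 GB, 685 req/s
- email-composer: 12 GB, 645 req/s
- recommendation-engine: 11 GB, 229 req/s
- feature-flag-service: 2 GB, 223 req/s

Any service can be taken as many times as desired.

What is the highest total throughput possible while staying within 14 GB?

By throughput per GB: feature-flag-service 111.50, email-composer 53.75, image-resizer 48.93, recommendation-engine 20.82 lead.
7×feature-flag-service uses 14 of the 14 GB and totals 1561.

1561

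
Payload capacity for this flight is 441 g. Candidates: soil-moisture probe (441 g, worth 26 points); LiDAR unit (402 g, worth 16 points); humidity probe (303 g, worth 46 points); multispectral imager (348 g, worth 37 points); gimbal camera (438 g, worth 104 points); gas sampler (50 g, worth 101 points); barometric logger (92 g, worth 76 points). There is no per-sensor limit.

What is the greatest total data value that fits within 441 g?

808

By data value per g: gas sampler 2.02, barometric logger 0.83, gimbal camera 0.24 lead.
The ratio ordering already packs tightly: 8×gas sampler, 400 g, 808.
Every other selection either busts 441 g or fails to beat 808.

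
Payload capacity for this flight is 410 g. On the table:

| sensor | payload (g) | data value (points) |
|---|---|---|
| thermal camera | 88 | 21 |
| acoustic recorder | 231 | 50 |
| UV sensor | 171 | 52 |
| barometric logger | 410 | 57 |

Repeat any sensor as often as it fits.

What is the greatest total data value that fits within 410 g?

104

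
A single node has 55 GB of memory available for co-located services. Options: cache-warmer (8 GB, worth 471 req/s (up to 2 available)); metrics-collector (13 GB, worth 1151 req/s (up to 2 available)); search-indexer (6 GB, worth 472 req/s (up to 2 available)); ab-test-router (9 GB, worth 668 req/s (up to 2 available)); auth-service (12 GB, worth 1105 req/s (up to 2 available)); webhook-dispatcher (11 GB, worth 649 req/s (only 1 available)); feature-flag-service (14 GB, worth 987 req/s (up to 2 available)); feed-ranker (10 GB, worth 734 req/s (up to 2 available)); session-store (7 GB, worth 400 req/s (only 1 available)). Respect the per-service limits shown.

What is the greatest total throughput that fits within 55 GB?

4697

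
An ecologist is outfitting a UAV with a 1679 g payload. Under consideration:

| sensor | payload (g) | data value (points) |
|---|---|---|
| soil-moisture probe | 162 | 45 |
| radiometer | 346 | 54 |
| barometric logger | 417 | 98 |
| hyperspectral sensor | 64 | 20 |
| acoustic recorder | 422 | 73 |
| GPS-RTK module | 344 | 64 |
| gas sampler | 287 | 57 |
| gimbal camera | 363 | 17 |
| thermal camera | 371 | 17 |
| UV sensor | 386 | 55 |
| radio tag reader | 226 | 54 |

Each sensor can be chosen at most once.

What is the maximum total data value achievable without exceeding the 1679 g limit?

354

Greedy by ratio would take soil-moisture probe + barometric logger + hyperspectral sensor + GPS-RTK module + gas sampler + radio tag reader: 1500 g used, total 338.
The 287 g tied up in gas sampler is better spent on acoustic recorder — total rises to 354 (1635 g).
Nothing else within 1679 g beats 354.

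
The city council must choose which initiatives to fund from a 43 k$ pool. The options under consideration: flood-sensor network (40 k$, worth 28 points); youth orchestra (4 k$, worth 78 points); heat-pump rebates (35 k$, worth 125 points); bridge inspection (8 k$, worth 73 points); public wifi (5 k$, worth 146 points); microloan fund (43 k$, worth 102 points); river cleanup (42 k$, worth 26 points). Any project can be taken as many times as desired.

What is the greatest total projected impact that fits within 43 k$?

1178

By projected impact per k$: public wifi 29.20, youth orchestra 19.50, bridge inspection 9.12, heat-pump rebates 3.57 lead.
Taking the top-ratio projects first gives 8×public wifi for 1168 (40 k$).
Dropping public wifi frees 5 k$; slotting in 2×youth orchestra (8 k$) lifts the total to 1178 at 43 k$.
Nothing else within 43 k$ beats 1178.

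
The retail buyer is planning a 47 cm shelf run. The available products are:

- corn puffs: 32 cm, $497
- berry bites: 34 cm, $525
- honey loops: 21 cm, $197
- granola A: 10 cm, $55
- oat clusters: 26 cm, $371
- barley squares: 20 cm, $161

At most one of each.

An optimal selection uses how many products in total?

2

Best achievable weekly sales is 580.
For example berry bites + granola A achieves it, using 44 cm.
Any selection reaching 580 contains exactly 2 products.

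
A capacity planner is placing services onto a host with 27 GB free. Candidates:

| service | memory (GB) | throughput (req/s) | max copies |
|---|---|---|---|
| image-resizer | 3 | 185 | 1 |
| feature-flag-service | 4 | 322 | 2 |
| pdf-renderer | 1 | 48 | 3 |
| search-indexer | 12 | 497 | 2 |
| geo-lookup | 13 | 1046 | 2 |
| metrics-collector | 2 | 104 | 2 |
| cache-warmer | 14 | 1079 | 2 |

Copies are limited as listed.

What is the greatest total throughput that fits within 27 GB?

2140

Taking the top-ratio services first gives image-resizer + 2×feature-flag-service + pdf-renderer + geo-lookup + metrics-collector for 2027 (27 GB).
The 13 GB tied up in image-resizer and 2×feature-flag-service and metrics-collector is better spent on geo-lookup — total rises to 2140 (27 GB).
Nothing else within 27 GB beats 2140.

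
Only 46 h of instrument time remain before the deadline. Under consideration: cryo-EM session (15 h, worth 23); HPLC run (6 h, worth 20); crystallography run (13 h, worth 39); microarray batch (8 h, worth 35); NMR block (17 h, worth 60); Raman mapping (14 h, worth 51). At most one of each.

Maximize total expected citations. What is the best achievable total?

166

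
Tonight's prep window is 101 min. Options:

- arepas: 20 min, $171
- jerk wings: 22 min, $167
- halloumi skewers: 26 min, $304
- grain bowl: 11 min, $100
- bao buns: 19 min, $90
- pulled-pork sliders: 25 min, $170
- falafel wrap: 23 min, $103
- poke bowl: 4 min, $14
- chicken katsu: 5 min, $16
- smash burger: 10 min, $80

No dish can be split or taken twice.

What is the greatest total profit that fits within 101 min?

The ratio heuristic lands on arepas + jerk wings + halloumi skewers + grain bowl + poke bowl + chicken katsu + smash burger (852) but leaves 3 min idle.
Replace jerk wings with pulled-pork sliders: the trade gains 3 net, giving 855 at 101 min.
Runner-up arepas + jerk wings + halloumi skewers + grain bowl + poke bowl + chicken katsu + smash burger tops out at 852.

855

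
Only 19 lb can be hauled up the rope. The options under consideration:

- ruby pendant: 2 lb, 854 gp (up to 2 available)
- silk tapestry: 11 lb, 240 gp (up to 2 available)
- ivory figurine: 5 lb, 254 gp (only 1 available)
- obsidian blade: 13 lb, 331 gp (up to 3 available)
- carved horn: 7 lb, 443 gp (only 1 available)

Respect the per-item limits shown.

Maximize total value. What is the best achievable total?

2405

Best packing: 2×ruby pendant + ivory figurine + carved horn — 16 lb, 2405 total.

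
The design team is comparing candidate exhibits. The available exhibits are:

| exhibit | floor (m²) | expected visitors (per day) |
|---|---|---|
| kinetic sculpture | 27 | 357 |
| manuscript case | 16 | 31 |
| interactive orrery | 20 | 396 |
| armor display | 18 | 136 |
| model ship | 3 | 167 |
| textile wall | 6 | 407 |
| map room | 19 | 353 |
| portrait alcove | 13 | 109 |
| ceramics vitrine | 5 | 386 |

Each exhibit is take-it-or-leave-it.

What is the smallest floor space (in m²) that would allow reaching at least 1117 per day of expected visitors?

30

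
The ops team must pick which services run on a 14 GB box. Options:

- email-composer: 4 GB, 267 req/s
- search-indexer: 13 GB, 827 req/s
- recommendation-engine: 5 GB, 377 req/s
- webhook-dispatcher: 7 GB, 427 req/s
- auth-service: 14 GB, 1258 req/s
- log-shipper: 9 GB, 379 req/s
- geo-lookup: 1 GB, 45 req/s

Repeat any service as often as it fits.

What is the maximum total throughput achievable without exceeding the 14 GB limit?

1258

The ratio ordering already packs tightly: auth-service, 14 GB, 1258.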